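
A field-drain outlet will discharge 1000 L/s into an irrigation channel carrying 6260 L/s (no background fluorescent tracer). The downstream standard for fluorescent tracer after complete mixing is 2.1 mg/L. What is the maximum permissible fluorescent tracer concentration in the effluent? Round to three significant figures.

At the limit, (Qr·Cr + Qe·Cₑ)/(Qr + Qe) = 2.1:
Cₑ = (7260·2.1 − 6260·0) / 1000 = 15.25 mg/L.

15.2 mg/L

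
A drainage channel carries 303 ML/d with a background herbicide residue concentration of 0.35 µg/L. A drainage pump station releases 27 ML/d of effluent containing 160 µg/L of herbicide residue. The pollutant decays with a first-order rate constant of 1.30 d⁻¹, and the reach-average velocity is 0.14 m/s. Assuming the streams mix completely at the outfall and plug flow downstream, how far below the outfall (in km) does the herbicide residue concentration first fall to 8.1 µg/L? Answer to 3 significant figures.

After mixing, C = (303.0·0.3500 + 27.00·160.0) / 330.0 = 4426/330.0 = 13.41 µg/L.
Set 13.41·exp(−k·t) = 8.1 → t = ln(13.41/8.1)/k = 33520 s = 9.310 h.
Distance = v·t = 0.14·33520 = 4692 m = 4.692 km.

4.69 km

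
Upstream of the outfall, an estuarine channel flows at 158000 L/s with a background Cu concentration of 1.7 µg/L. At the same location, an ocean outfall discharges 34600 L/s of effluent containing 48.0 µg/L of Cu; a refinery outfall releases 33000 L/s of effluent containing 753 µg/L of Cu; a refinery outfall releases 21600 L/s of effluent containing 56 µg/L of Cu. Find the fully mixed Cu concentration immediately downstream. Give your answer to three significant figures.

113 µg/L

Conservation of mass: C = (158000·1.700 + 34600·48.00 + 33000·753.0 + 21600·56.00) / 247200 = 27990000/247200 = 113.2 µg/L.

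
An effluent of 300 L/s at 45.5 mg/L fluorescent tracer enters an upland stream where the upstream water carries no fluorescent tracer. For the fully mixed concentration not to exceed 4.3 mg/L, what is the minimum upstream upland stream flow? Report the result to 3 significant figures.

Set C_mix = 4.3: (Q·0 + 300.0·45.50) / (Q + 300.0) = 4.3
→ Q = 300.0·(45.50 − 4.3)/(4.3 − 0) = 2874 L/s.

2870 L/s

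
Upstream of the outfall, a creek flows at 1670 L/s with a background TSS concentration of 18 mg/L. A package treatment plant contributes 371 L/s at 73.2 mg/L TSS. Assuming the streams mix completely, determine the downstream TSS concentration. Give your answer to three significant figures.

28.0 mg/L

Mass balance: C = (1670·18.00 + 371.0·73.20) / 2041 = 57220/2041 = 28.03 mg/L.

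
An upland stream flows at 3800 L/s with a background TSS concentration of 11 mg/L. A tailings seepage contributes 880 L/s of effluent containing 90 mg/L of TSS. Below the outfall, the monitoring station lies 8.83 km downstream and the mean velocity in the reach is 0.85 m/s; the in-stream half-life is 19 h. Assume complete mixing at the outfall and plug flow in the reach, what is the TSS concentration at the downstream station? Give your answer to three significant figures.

23.3 mg/L

Mixed concentration C = ΣQC/ΣQ = (3800·11.00 + 880.0·90.00) / 4680 = 121000/4680 = 25.85 mg/L.
Travel time t = 8.83·1000 / 0.85 = 10390 s = 2.886 h.
Half-life 19 h → k = ln 2 / 19 = 0.03648 h⁻¹ = 0.8756 d⁻¹.
Decay over the reach: 25.85·exp(−kt) = 25.85·0.9001 = 23.27 mg/L.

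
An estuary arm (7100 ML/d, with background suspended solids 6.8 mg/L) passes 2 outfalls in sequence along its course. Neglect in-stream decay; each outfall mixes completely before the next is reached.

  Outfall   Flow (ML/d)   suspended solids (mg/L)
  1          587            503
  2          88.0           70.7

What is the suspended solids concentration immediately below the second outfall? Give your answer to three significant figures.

After outfall 1: Q = 7100 + 587.0 = 7687 ML/d; C = (7100·6.800 + 587.0·503.0)/7687 = 44.69 mg/L.
After outfall 2: Q = 7687 + 88.00 = 7775 ML/d; C = (7687·44.69 + 88.00·70.70)/7775 = 44.99 mg/L.

45.0 mg/L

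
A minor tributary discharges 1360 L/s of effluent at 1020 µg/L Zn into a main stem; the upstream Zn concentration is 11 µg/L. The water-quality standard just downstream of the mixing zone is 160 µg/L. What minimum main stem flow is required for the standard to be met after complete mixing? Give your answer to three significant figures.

7850 L/s

Set C_mix = 160: (Q·11.00 + 1360·1020) / (Q + 1360) = 160
→ Q = 1360·(1020 − 160)/(160 − 11.00) = 7850 L/s.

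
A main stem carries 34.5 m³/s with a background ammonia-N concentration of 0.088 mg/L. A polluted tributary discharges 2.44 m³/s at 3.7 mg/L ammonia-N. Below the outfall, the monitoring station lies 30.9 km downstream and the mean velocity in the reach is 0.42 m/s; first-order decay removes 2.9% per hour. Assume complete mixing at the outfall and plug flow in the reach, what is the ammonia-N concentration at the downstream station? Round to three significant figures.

0.179 mg/L

After mixing, C = (34.50·0.08800 + 2.440·3.700) / 36.94 = 12.06/36.94 = 0.3266 mg/L.
Travel time t = 30.9·1000 / 0.42 = 73570 s = 20.44 h.
2.9%/h lost → k = −ln(1 − 0.029) = 0.02943 h⁻¹.
After decay, C = 0.3266 × e^(−kt) = 0.3266 × 0.5480 = 0.1790 mg/L.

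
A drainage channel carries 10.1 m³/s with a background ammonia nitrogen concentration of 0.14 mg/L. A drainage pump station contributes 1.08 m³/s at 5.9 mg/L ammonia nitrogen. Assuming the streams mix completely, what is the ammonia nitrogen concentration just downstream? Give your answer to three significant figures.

Conservation of mass: C = (10.10·0.1400 + 1.080·5.900) / 11.18 = 7.786/11.18 = 0.6964 mg/L.

0.696 mg/L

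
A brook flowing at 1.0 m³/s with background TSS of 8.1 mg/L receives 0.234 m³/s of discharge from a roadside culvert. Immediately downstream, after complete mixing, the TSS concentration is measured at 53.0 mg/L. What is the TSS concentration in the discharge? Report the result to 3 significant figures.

245 mg/L

Mass balance: 1.000·8.100 + 0.2340·Cₑ = 1.234·53.00
→ Cₑ = (1.234·53.00 − 1.000·8.100) / 0.2340 = 244.9 mg/L.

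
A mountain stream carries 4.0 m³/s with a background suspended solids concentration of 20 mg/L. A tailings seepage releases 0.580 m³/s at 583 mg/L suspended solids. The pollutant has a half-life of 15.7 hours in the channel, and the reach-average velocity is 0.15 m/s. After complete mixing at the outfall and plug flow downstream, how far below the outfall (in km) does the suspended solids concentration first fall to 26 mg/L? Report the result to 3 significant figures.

15.4 km

Flow-weighted average: C = (4.000·20.00 + 0.5800·583.0) / 4.580 = 418.1/4.580 = 91.30 mg/L.
Half-life 15.7 h → k = ln 2 / 15.7 = 0.04415 h⁻¹ = 1.060 d⁻¹.
Set 91.30·exp(−k·t) = 26 → t = ln(91.30/26)/k = 102400 s = 28.45 h.
Distance = v·t = 0.15·102400 = 15360 m = 15.36 km.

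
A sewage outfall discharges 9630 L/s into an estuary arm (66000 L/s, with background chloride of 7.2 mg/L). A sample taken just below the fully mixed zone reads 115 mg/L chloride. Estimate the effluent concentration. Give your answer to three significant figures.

854 mg/L

Mass balance: 66000·7.200 + 9630·Cₑ = 75630·115.0
→ Cₑ = (75630·115.0 − 66000·7.200) / 9630 = 853.8 mg/L.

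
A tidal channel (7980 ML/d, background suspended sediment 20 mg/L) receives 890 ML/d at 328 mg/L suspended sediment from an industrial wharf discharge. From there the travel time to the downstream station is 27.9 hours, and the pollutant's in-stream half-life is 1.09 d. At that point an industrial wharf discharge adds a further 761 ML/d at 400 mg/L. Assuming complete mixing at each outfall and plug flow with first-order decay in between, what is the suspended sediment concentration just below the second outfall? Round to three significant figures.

Flow-weighted average: C = (7980·20.00 + 890.0·328.0) / 8870 = 451500/8870 = 50.90 mg/L; combined flow 8870 ML/d.
Half-life 1.09 d → k = ln 2 / 1.09 = 0.6359 d⁻¹.
After decay, C = 50.90 × e^(−kt) = 50.90 × 0.4775 = 24.31 mg/L.
At the second outfall, C = (8870·24.31 + 761.0·400.0) / (8870 + 761.0) = 53.99 mg/L.

54.0 mg/L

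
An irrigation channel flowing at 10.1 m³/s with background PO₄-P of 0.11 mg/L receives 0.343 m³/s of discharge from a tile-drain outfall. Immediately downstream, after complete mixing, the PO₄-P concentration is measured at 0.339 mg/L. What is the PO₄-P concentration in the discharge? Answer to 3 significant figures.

7.08 mg/L

Mass balance: 10.10·0.1100 + 0.3430·Cₑ = 10.44·0.3390
→ Cₑ = (10.44·0.3390 − 10.10·0.1100) / 0.3430 = 7.082 mg/L.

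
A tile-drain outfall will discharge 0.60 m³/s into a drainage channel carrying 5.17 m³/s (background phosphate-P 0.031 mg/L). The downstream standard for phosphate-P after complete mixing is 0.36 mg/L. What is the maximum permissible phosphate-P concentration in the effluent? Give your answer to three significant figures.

At the limit, (Qr·Cr + Qe·Cₑ)/(Qr + Qe) = 0.36:
Cₑ = (5.770·0.36 − 5.170·0.03100) / 0.6000 = 3.195 mg/L.

3.19 mg/L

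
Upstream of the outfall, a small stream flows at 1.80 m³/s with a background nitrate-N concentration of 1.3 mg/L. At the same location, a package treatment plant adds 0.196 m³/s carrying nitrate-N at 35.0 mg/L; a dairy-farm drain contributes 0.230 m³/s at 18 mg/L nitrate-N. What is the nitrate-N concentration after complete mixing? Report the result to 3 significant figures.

Mixed concentration C = ΣQC/ΣQ = (1.800·1.300 + 0.1960·35.00 + 0.2300·18.00) / 2.226 = 13.34/2.226 = 5.993 mg/L.

5.99 mg/L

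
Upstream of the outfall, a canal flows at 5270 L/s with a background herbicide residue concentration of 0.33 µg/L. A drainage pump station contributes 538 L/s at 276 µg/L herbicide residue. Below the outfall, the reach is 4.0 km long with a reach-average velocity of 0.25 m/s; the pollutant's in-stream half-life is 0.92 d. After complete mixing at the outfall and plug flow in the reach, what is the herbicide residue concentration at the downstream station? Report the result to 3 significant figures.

22.5 µg/L

Mixed concentration C = ΣQC/ΣQ = (5270·0.3300 + 538.0·276.0) / 5808 = 150200/5808 = 25.87 µg/L.
Travel time t = 4.0·1000 / 0.25 = 16000 s = 4.444 h.
Half-life 0.92 d → k = ln 2 / 0.92 = 0.7534 d⁻¹.
After decay, C = 25.87 × e^(−kt) = 25.87 × 0.8698 = 22.50 µg/L.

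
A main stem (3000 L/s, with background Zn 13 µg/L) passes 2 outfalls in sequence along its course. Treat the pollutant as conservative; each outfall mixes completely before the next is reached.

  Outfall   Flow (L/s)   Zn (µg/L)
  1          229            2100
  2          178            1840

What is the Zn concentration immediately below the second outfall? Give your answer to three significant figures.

After outfall 1: Q = 3000 + 229.0 = 3229 L/s; C = (3000·13.00 + 229.0·2100)/3229 = 161.0 µg/L.
After outfall 2: Q = 3229 + 178.0 = 3407 L/s; C = (3229·161.0 + 178.0·1840)/3407 = 248.7 µg/L.

249 µg/L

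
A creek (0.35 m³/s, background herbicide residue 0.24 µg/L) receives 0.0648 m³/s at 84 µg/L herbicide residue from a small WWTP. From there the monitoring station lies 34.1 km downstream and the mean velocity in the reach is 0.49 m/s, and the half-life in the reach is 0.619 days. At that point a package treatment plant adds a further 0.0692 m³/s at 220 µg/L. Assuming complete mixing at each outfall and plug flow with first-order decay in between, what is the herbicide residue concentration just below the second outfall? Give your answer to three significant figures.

36.1 µg/L

After mixing, C = (0.3500·0.2400 + 0.06480·84.00) / 0.4148 = 5.527/0.4148 = 13.32 µg/L; combined flow 0.4148 m³/s.
Travel time t = 34.1·1000 / 0.49 = 69590 s = 19.33 h.
Half-life 0.619 d → k = ln 2 / 0.619 = 1.120 d⁻¹.
Applying C = C₀e^(−kt): 13.32 × 0.4058 = 5.407 µg/L.
At the second outfall, C = (0.4148·5.407 + 0.06920·220.0) / (0.4148 + 0.06920) = 36.09 µg/L.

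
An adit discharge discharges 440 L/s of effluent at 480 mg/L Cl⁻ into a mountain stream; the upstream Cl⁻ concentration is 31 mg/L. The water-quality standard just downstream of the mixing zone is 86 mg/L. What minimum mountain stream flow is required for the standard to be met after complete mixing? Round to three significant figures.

Set C_mix = 86: (Q·31.00 + 440.0·480.0) / (Q + 440.0) = 86
→ Q = 440.0·(480.0 − 86)/(86 − 31.00) = 3152 L/s.

3150 L/s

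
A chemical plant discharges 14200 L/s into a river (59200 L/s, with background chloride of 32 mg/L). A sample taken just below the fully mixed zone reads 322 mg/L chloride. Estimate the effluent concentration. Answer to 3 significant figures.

1530 mg/L

Mass balance: 59200·32.00 + 14200·Cₑ = 73400·322.0
→ Cₑ = (73400·322.0 − 59200·32.00) / 14200 = 1531 mg/L.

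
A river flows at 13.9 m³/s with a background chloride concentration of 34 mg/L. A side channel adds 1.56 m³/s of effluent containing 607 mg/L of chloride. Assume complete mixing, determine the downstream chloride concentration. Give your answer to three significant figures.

Flow-weighted average: C = (13.90·34.00 + 1.560·607.0) / 15.46 = 1420/15.46 = 91.82 mg/L.

91.8 mg/L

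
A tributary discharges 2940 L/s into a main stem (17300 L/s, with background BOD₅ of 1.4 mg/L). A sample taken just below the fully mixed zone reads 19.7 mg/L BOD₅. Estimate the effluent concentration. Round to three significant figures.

127 mg/L

Mass balance: 17300·1.400 + 2940·Cₑ = 20240·19.70
→ Cₑ = (20240·19.70 − 17300·1.400) / 2940 = 127.4 mg/L.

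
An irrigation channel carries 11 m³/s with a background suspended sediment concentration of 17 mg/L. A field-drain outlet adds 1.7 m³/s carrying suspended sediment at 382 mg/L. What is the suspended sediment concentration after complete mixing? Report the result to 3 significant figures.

65.9 mg/L

Mixed concentration C = ΣQC/ΣQ = (11.00·17.00 + 1.700·382.0) / 12.70 = 836.4/12.70 = 65.86 mg/L.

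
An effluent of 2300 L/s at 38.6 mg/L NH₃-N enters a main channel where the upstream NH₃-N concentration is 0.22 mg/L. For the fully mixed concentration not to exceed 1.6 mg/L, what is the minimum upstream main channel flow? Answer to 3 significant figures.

Set C_mix = 1.6: (Q·0.2200 + 2300·38.60) / (Q + 2300) = 1.6
→ Q = 2300·(38.60 − 1.6)/(1.6 − 0.2200) = 61670 L/s.

61700 L/s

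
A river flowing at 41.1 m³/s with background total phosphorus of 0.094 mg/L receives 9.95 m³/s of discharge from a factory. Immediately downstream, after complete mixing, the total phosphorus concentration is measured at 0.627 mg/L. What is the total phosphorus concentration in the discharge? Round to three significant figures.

Mass balance: 41.10·0.09400 + 9.950·Cₑ = 51.05·0.6270
→ Cₑ = (51.05·0.6270 − 41.10·0.09400) / 9.950 = 2.829 mg/L.

2.83 mg/L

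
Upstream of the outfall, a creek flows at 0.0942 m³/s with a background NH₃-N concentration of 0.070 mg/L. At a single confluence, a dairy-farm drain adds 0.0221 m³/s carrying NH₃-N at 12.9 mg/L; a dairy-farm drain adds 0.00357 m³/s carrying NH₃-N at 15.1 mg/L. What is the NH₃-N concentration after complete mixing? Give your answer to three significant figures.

Flow-weighted average: C = (0.09420·0.07000 + 0.02210·12.90 + 0.003570·15.10) / 0.1199 = 0.3456/0.1199 = 2.883 mg/L.

2.88 mg/L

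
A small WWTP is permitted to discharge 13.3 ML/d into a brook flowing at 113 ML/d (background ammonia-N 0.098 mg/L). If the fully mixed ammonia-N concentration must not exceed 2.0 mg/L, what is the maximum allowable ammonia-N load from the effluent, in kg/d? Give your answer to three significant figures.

242 kg/d

Mass balance at the limit: 113.0·0.09800 + 13.30·Cₑ = 126.3·2.0 → Cₑ = 18.16 mg/L.
13.30 ML/d = 0.1539 m³/s. Load = 0.1539 m³/s × 18.16 g/m³ × 86 400 s/d = 241.5 kg/d.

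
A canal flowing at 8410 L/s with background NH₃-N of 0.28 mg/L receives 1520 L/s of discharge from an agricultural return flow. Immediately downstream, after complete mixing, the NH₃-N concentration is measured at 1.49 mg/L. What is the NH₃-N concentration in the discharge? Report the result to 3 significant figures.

Mass balance: 8410·0.2800 + 1520·Cₑ = 9930·1.490
→ Cₑ = (9930·1.490 − 8410·0.2800) / 1520 = 8.185 mg/L.

8.18 mg/L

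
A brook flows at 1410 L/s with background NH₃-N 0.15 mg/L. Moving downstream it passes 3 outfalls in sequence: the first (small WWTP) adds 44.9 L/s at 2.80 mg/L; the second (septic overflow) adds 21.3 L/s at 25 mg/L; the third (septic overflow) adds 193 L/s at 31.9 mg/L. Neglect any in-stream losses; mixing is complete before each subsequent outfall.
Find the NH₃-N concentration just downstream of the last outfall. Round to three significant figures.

After outfall 1: Q = 1410 + 44.90 = 1455 L/s; C = (1410·0.1500 + 44.90·2.800)/1455 = 0.2318 mg/L.
After outfall 2: Q = 1455 + 21.30 = 1476 L/s; C = (1455·0.2318 + 21.30·25.00)/1476 = 0.5892 mg/L.
After outfall 3: Q = 1476 + 193.0 = 1669 L/s; C = (1476·0.5892 + 193.0·31.90)/1669 = 4.209 mg/L.

4.21 mg/L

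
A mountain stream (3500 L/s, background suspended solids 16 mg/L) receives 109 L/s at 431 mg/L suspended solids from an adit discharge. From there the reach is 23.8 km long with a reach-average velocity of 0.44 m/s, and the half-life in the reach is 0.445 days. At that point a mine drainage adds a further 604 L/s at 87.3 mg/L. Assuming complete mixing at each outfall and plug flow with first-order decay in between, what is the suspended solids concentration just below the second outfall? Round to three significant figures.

After mixing, C = (3500·16.00 + 109.0·431.0) / 3609 = 103000/3609 = 28.53 mg/L; combined flow 3609 L/s.
Travel time t = 23.8·1000 / 0.44 = 54090 s = 15.03 h.
Half-life 0.445 d → k = ln 2 / 0.445 = 1.558 d⁻¹.
First-order decay: C = 28.53·exp(−k·t) = 28.53·0.3771 = 10.76 mg/L.
At the second outfall, C = (3609·10.76 + 604.0·87.30) / (3609 + 604.0) = 21.73 mg/L.

21.7 mg/L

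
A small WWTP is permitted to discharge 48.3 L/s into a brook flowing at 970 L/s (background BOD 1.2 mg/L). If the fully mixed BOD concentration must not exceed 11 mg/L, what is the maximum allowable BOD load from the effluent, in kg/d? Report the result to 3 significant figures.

867 kg/d

Mass balance at the limit: 970.0·1.200 + 48.30·Cₑ = 1018·11 → Cₑ = 207.8 mg/L.
48.30 L/s = 0.04830 m³/s. Load = 0.04830 m³/s × 207.8 g/m³ × 86 400 s/d = 867.2 kg/d.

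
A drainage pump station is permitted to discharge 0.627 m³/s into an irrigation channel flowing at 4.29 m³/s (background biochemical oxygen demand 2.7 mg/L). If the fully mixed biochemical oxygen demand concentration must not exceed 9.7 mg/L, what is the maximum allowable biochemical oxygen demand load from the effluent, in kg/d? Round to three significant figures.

Mass balance at the limit: 4.290·2.700 + 0.6270·Cₑ = 4.917·9.7 → Cₑ = 57.59 mg/L.
Load = 0.6270 m³/s × 57.59 g/m³ × 86 400 s/d = 3120 kg/d.

3120 kg/d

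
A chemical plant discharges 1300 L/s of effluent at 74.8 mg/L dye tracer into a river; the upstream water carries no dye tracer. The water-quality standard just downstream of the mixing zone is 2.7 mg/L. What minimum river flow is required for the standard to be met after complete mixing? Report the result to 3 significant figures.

34700 L/s

Set C_mix = 2.7: (Q·0 + 1300·74.80) / (Q + 1300) = 2.7
→ Q = 1300·(74.80 − 2.7)/(2.7 − 0) = 34710 L/s.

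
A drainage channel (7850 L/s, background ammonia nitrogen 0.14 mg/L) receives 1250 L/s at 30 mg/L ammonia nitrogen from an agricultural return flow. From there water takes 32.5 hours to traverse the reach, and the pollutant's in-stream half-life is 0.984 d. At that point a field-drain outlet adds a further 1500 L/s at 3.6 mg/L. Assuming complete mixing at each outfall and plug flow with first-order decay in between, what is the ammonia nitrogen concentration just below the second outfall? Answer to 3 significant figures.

After mixing, C = (7850·0.1400 + 1250·30.00) / 9100 = 38600/9100 = 4.242 mg/L; combined flow 9100 L/s.
Half-life 0.984 d → k = ln 2 / 0.984 = 0.7044 d⁻¹.
Applying C = C₀e^(−kt): 4.242 × 0.3852 = 1.634 mg/L.
At the second outfall, C = (9100·1.634 + 1500·3.600) / (9100 + 1500) = 1.912 mg/L.

1.91 mg/L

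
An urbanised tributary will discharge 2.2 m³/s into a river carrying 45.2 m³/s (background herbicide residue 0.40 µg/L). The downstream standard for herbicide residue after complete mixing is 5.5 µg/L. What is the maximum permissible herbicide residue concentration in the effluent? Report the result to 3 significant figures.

At the limit, (Qr·Cr + Qe·Cₑ)/(Qr + Qe) = 5.5:
Cₑ = (47.40·5.5 − 45.20·0.4000) / 2.200 = 110.3 µg/L.

110 µg/L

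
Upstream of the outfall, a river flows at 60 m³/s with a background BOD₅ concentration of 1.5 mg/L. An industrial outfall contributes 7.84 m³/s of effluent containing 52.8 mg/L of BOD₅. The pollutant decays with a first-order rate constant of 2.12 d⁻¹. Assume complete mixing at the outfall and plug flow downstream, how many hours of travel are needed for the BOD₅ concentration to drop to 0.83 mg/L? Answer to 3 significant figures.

Conservation of mass: C = (60.00·1.500 + 7.840·52.80) / 67.84 = 504.0/67.84 = 7.429 mg/L.
7.429·exp(−k·t) = 0.83 → t = ln(7.429/0.83)/k = 89320 s = 24.81 h.

24.8 h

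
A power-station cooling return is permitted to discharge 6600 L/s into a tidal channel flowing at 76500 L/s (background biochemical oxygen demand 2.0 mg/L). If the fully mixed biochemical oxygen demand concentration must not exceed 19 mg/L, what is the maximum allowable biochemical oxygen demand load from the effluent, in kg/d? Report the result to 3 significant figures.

Mass balance at the limit: 76500·2.000 + 6600·Cₑ = 83100·19 → Cₑ = 216.0 mg/L.
6600 L/s = 6.600 m³/s. Load = 6.600 m³/s × 216.0 g/m³ × 86 400 s/d = 123200 kg/d.

123000 kg/d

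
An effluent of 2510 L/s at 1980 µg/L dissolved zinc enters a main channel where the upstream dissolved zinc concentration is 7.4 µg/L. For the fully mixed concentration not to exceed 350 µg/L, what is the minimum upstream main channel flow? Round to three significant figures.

Set C_mix = 350: (Q·7.400 + 2510·1980) / (Q + 2510) = 350
→ Q = 2510·(1980 − 350)/(350 − 7.400) = 11940 L/s.

11900 L/s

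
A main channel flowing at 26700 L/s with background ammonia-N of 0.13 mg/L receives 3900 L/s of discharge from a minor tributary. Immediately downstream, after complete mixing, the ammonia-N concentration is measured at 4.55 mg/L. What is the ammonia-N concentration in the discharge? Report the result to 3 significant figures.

34.8 mg/L

Mass balance: 26700·0.1300 + 3900·Cₑ = 30600·4.550
→ Cₑ = (30600·4.550 − 26700·0.1300) / 3900 = 34.81 mg/L.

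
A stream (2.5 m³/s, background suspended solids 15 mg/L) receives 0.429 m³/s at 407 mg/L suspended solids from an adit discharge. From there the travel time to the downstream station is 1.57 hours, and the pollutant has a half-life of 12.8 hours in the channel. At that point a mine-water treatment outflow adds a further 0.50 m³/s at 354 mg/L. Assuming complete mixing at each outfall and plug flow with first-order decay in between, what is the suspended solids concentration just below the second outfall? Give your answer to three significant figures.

Mixed concentration C = ΣQC/ΣQ = (2.500·15.00 + 0.4290·407.0) / 2.929 = 212.1/2.929 = 72.41 mg/L; combined flow 2.929 m³/s.
Half-life 12.8 h → k = ln 2 / 12.8 = 0.05415 h⁻¹ = 1.300 d⁻¹.
After decay, C = 72.41 × e^(−kt) = 72.41 × 0.9185 = 66.51 mg/L.
At the second outfall, C = (2.929·66.51 + 0.5000·354.0) / (2.929 + 0.5000) = 108.4 mg/L.

108 mg/L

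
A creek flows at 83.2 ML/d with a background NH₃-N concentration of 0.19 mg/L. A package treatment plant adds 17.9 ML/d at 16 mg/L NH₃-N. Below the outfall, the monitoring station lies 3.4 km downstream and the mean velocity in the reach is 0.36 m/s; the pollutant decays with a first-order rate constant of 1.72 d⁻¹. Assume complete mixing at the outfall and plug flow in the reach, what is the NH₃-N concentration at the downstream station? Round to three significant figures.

2.48 mg/L

After mixing, C = (83.20·0.1900 + 17.90·16.00) / 101.1 = 302.2/101.1 = 2.989 mg/L.
Travel time t = 3.4·1000 / 0.36 = 9444 s = 2.623 h.
First-order decay: C = 2.989·exp(−k·t) = 2.989·0.8286 = 2.477 mg/L.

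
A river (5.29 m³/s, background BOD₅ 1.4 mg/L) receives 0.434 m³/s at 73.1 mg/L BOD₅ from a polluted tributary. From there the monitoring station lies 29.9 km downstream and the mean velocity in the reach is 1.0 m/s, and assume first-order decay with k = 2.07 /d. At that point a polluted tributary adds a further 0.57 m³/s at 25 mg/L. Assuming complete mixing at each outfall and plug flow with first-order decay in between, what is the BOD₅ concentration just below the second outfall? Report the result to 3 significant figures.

5.30 mg/L

Conservation of mass: C = (5.290·1.400 + 0.4340·73.10) / 5.724 = 39.13/5.724 = 6.836 mg/L; combined flow 5.724 m³/s.
Travel time t = 29.9·1000 / 1.0 = 29900 s = 8.306 h.
Applying C = C₀e^(−kt): 6.836 × 0.4885 = 3.340 mg/L.
Second outfall: C = (5.724·3.340 + 0.5700·25.00)/6.294 = 5.301 mg/L.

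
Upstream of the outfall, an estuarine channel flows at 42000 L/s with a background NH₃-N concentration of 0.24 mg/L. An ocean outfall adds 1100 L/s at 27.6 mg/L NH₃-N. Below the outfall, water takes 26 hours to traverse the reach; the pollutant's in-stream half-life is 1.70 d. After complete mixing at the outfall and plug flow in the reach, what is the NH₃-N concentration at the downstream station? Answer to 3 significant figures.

0.603 mg/L

Conservation of mass: C = (42000·0.2400 + 1100·27.60) / 43100 = 40440/43100 = 0.9383 mg/L.
Half-life 1.70 d → k = ln 2 / 1.70 = 0.4077 d⁻¹.
Decay over the reach: 0.9383·exp(−kt) = 0.9383·0.6429 = 0.6033 mg/L.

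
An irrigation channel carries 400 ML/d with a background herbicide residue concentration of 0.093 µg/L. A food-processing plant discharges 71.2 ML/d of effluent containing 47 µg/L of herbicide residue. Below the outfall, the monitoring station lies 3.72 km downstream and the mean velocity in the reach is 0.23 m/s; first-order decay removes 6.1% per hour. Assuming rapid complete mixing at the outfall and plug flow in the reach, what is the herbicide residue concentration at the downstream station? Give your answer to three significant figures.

Flow-weighted average: C = (400.0·0.09300 + 71.20·47.00) / 471.2 = 3384/471.2 = 7.181 µg/L.
Travel time t = 3.72·1000 / 0.23 = 16170 s = 4.493 h.
6.1%/h lost → k = −ln(1 − 0.061) = 0.06294 h⁻¹.
Decay over the reach: 7.181·exp(−kt) = 7.181·0.7537 = 5.412 µg/L.

5.41 µg/L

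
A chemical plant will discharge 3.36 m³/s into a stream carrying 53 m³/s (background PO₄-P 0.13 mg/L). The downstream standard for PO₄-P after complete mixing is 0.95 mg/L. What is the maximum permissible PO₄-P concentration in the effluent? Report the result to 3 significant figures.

13.9 mg/L

At the limit, (Qr·Cr + Qe·Cₑ)/(Qr + Qe) = 0.95:
Cₑ = (56.36·0.95 − 53.00·0.1300) / 3.360 = 13.88 mg/L.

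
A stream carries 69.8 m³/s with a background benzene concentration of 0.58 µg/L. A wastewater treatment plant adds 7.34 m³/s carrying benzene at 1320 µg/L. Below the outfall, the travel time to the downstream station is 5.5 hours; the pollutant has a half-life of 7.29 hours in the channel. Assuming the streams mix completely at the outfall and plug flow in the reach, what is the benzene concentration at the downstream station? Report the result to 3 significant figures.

Flow-weighted average: C = (69.80·0.5800 + 7.340·1320) / 77.14 = 9729/77.14 = 126.1 µg/L.
Half-life 7.29 h → k = ln 2 / 7.29 = 0.09508 h⁻¹ = 2.282 d⁻¹.
First-order decay: C = 126.1·exp(−k·t) = 126.1·0.5928 = 74.76 µg/L.

74.8 µg/L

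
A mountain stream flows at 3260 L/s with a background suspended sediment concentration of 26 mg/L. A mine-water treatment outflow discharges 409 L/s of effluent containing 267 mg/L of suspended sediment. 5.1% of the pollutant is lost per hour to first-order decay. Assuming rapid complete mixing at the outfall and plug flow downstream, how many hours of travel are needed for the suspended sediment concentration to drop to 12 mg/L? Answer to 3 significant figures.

28.3 h

Flow-weighted average: C = (3260·26.00 + 409.0·267.0) / 3669 = 194000/3669 = 52.87 mg/L.
5.1%/h lost → k = −ln(1 − 0.051) = 0.05235 h⁻¹.
52.87·exp(−k·t) = 12 → t = ln(52.87/12)/k = 102000 s = 28.33 h.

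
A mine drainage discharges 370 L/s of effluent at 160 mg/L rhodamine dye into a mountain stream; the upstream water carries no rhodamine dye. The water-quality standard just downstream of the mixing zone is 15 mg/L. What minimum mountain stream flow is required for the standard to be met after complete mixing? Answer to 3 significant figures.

3580 L/s

Set C_mix = 15: (Q·0 + 370.0·160.0) / (Q + 370.0) = 15
→ Q = 370.0·(160.0 − 15)/(15 − 0) = 3577 L/s.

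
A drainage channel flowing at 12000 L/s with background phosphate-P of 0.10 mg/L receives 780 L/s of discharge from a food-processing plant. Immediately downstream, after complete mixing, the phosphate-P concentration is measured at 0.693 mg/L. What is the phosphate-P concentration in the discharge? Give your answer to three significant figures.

9.82 mg/L

Mass balance: 12000·0.1000 + 780.0·Cₑ = 12780·0.6930
→ Cₑ = (12780·0.6930 − 12000·0.1000) / 780.0 = 9.816 mg/L.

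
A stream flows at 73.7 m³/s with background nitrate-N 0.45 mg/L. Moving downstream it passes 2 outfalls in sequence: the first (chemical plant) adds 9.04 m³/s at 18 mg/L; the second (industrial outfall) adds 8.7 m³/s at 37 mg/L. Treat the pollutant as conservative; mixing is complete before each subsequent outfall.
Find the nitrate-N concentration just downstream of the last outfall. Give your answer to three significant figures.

5.66 mg/L

Below outfall 1: Q → 82.74 m³/s, C = (73.70·0.4500 + 9.040·18.00)/82.74 = 2.367 mg/L.
Below outfall 2: Q → 91.44 m³/s, C = (82.74·2.367 + 8.700·37.00)/91.44 = 5.663 mg/L.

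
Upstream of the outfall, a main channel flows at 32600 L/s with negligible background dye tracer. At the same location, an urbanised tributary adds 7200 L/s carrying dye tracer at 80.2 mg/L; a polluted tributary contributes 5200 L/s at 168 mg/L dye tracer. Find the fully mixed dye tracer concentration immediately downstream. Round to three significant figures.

32.2 mg/L

Mass balance: C = (32600·0 + 7200·80.20 + 5200·168.0) / 45000 = 1451000/45000 = 32.25 mg/L.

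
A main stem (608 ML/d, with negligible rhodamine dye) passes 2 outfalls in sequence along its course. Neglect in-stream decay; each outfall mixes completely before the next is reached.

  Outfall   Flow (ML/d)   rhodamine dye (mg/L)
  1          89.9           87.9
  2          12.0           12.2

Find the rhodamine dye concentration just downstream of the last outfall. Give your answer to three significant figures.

11.3 mg/L

Outfall 1: combined Q = 697.9 ML/d; C = (608.0·0 + 89.90·87.90)/697.9 = 11.32 mg/L.
Outfall 2: combined Q = 709.9 ML/d; C = (697.9·11.32 + 12.00·12.20)/709.9 = 11.34 mg/L.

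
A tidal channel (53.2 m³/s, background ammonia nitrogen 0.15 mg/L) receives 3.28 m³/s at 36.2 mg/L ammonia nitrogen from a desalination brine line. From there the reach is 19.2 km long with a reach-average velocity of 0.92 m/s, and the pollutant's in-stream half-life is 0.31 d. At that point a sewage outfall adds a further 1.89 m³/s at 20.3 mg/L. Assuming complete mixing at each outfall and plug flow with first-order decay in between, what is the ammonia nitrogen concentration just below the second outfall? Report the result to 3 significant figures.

1.92 mg/L

Mixed concentration C = ΣQC/ΣQ = (53.20·0.1500 + 3.280·36.20) / 56.48 = 126.7/56.48 = 2.244 mg/L; combined flow 56.48 m³/s.
Travel time t = 19.2·1000 / 0.92 = 20870 s = 5.797 h.
Half-life 0.31 d → k = ln 2 / 0.31 = 2.236 d⁻¹.
After decay, C = 2.244 × e^(−kt) = 2.244 × 0.5827 = 1.307 mg/L.
At the second outfall, C = (56.48·1.307 + 1.890·20.30) / (56.48 + 1.890) = 1.922 mg/L.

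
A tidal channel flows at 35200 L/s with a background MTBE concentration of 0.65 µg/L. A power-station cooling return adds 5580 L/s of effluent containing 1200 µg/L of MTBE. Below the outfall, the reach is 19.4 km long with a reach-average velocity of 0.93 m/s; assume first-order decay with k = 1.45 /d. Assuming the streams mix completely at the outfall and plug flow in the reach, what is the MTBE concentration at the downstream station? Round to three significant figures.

116 µg/L

After mixing, C = (35200·0.6500 + 5580·1200) / 40780 = 6719000/40780 = 164.8 µg/L.
Travel time t = 19.4·1000 / 0.93 = 20860 s = 5.795 h.
First-order decay: C = 164.8·exp(−k·t) = 164.8·0.7046 = 116.1 µg/L.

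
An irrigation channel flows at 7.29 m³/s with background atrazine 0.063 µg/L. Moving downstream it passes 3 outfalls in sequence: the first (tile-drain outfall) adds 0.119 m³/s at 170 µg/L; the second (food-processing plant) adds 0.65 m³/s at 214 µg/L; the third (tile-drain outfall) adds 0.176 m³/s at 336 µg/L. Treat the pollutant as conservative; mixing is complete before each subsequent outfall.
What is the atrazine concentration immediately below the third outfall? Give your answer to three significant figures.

26.6 µg/L

After outfall 1: Q = 7.290 + 0.1190 = 7.409 m³/s; C = (7.290·0.06300 + 0.1190·170.0)/7.409 = 2.792 µg/L.
After outfall 2: Q = 7.409 + 0.6500 = 8.059 m³/s; C = (7.409·2.792 + 0.6500·214.0)/8.059 = 19.83 µg/L.
After outfall 3: Q = 8.059 + 0.1760 = 8.235 m³/s; C = (8.059·19.83 + 0.1760·336.0)/8.235 = 26.58 µg/L.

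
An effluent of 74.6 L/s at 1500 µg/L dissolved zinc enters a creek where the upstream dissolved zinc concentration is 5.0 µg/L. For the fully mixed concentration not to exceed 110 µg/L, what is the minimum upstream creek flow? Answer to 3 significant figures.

Set C_mix = 110: (Q·5.000 + 74.60·1500) / (Q + 74.60) = 110
→ Q = 74.60·(1500 − 110)/(110 − 5.000) = 987.6 L/s.

988 L/s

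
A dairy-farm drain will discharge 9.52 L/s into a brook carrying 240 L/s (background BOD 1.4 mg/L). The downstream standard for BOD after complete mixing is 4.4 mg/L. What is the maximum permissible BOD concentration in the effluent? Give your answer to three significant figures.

80.0 mg/L

At the limit, (Qr·Cr + Qe·Cₑ)/(Qr + Qe) = 4.4:
Cₑ = (249.5·4.4 − 240.0·1.400) / 9.520 = 80.03 mg/L.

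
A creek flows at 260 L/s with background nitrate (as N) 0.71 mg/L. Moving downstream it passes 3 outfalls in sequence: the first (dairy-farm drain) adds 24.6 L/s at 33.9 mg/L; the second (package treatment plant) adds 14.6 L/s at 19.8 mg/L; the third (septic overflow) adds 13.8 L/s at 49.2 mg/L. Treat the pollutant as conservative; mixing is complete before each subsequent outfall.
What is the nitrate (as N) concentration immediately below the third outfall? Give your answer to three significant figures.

Below outfall 1: Q → 284.6 L/s, C = (260.0·0.7100 + 24.60·33.90)/284.6 = 3.579 mg/L.
Below outfall 2: Q → 299.2 L/s, C = (284.6·3.579 + 14.60·19.80)/299.2 = 4.370 mg/L.
Below outfall 3: Q → 313.0 L/s, C = (299.2·4.370 + 13.80·49.20)/313.0 = 6.347 mg/L.

6.35 mg/L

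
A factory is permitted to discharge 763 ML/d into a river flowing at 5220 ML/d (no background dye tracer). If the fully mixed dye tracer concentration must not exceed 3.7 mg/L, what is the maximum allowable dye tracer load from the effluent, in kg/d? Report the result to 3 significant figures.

Mass balance at the limit: 5220·0 + 763.0·Cₑ = 5983·3.7 → Cₑ = 29.01 mg/L.
763.0 ML/d = 8.831 m³/s. Load = 8.831 m³/s × 29.01 g/m³ × 86 400 s/d = 22140 kg/d.

22100 kg/d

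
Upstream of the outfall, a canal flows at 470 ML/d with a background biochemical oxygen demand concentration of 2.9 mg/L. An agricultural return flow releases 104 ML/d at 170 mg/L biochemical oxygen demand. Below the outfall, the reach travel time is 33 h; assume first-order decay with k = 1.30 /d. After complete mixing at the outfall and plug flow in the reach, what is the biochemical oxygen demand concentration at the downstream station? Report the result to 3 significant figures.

5.55 mg/L

Mixed concentration C = ΣQC/ΣQ = (470.0·2.900 + 104.0·170.0) / 574.0 = 19040/574.0 = 33.18 mg/L.
Decay over the reach: 33.18·exp(−kt) = 33.18·0.1674 = 5.553 mg/L.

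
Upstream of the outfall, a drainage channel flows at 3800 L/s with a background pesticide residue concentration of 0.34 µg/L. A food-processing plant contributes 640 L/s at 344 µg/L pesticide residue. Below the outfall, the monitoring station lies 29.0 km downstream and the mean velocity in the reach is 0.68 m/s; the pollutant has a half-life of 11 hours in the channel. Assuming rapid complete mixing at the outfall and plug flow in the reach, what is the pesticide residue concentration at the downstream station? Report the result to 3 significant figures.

23.6 µg/L

Flow-weighted average: C = (3800·0.3400 + 640.0·344.0) / 4440 = 221500/4440 = 49.88 µg/L.
Travel time t = 29.0·1000 / 0.68 = 42650 s = 11.85 h.
Half-life 11 h → k = ln 2 / 11 = 0.06301 h⁻¹ = 1.512 d⁻¹.
After decay, C = 49.88 × e^(−kt) = 49.88 × 0.4740 = 23.64 µg/L.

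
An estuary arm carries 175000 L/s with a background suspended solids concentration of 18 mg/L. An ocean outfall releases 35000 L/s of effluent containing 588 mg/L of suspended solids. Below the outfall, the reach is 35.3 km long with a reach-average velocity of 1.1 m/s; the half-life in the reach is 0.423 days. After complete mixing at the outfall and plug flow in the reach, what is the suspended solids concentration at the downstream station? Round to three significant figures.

61.5 mg/L

Mixed concentration C = ΣQC/ΣQ = (175000·18.00 + 35000·588.0) / 210000 = 23730000/210000 = 113.0 mg/L.
Travel time t = 35.3·1000 / 1.1 = 32090 s = 8.914 h.
Half-life 0.423 d → k = ln 2 / 0.423 = 1.639 d⁻¹.
First-order decay: C = 113.0·exp(−k·t) = 113.0·0.5441 = 61.48 mg/L.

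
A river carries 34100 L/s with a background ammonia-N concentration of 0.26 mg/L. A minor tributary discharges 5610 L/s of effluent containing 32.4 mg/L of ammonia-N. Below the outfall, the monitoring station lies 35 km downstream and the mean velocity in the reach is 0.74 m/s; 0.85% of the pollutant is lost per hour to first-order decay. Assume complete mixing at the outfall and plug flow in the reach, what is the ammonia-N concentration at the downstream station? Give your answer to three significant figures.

After mixing, C = (34100·0.2600 + 5610·32.40) / 39710 = 190600/39710 = 4.801 mg/L.
Travel time t = 35·1000 / 0.74 = 47300 s = 13.14 h.
0.85%/h lost → k = −ln(1 − 0.0085) = 0.008536 h⁻¹.
After decay, C = 4.801 × e^(−kt) = 4.801 × 0.8939 = 4.291 mg/L.

4.29 mg/L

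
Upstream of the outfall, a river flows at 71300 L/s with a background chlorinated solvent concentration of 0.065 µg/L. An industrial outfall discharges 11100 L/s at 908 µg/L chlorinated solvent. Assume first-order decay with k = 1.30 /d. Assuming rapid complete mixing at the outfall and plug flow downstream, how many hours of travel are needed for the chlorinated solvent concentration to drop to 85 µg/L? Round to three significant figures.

6.73 h

Mass balance: C = (71300·0.06500 + 11100·908.0) / 82400 = 10080000/82400 = 122.4 µg/L.
122.4·exp(−k·t) = 85 → t = ln(122.4/85)/k = 24220 s = 6.728 h.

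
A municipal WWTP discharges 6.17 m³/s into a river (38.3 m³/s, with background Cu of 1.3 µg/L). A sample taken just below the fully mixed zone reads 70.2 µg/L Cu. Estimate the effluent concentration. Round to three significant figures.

Mass balance: 38.30·1.300 + 6.170·Cₑ = 44.47·70.20
→ Cₑ = (44.47·70.20 − 38.30·1.300) / 6.170 = 497.9 µg/L.

498 µg/L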